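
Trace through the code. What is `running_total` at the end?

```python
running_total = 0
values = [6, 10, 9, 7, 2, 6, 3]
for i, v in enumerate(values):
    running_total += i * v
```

Let's trace through this code step by step.

Initialize: running_total = 0
Initialize: values = [6, 10, 9, 7, 2, 6, 3]
Entering loop: for i, v in enumerate(values):

After execution: running_total = 105
105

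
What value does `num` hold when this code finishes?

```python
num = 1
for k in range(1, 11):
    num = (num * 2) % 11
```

Let's trace through this code step by step.

Initialize: num = 1
Entering loop: for k in range(1, 11):

After execution: num = 1
1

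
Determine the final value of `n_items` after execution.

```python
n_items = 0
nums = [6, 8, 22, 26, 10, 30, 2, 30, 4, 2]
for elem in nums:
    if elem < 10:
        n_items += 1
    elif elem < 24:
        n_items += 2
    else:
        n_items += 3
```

Let's trace through this code step by step.

Initialize: n_items = 0
Initialize: nums = [6, 8, 22, 26, 10, 30, 2, 30, 4, 2]
Entering loop: for elem in nums:

After execution: n_items = 18
18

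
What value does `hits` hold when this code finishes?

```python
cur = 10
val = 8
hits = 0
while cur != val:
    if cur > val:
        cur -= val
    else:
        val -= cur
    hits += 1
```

Let's trace through this code step by step.

Initialize: cur = 10
Initialize: val = 8
Initialize: hits = 0
Entering loop: while cur != val:

After execution: hits = 4
4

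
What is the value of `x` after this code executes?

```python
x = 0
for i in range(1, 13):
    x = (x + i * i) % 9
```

Let's trace through this code step by step.

Initialize: x = 0
Entering loop: for i in range(1, 13):

After execution: x = 2
2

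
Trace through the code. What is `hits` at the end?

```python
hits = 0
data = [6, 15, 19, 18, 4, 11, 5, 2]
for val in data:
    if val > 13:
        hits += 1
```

Let's trace through this code step by step.

Initialize: hits = 0
Initialize: data = [6, 15, 19, 18, 4, 11, 5, 2]
Entering loop: for val in data:

After execution: hits = 3
3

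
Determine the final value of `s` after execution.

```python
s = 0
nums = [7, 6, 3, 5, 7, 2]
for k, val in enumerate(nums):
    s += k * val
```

Let's trace through this code step by step.

Initialize: s = 0
Initialize: nums = [7, 6, 3, 5, 7, 2]
Entering loop: for k, val in enumerate(nums):

After execution: s = 65
65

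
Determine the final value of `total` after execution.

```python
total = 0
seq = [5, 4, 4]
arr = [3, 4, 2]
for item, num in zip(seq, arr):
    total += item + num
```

Let's trace through this code step by step.

Initialize: total = 0
Initialize: seq = [5, 4, 4]
Initialize: arr = [3, 4, 2]
Entering loop: for item, num in zip(seq, arr):

After execution: total = 22
22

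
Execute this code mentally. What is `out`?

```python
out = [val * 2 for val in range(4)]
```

Let's trace through this code step by step.

Initialize: out = [val * 2 for val in range(4)]

After execution: out = [0, 2, 4, 6]
[0, 2, 4, 6]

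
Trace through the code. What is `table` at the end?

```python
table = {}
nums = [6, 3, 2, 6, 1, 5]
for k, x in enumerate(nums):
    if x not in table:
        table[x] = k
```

Let's trace through this code step by step.

Initialize: table = {}
Initialize: nums = [6, 3, 2, 6, 1, 5]
Entering loop: for k, x in enumerate(nums):

After execution: table = {6: 0, 3: 1, 2: 2, 1: 4, 5: 5}
{6: 0, 3: 1, 2: 2, 1: 4, 5: 5}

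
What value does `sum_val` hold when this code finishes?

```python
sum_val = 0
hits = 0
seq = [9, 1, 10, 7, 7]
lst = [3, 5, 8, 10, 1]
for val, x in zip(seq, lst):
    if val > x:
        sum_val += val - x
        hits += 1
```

Let's trace through this code step by step.

Initialize: sum_val = 0
Initialize: hits = 0
Initialize: seq = [9, 1, 10, 7, 7]
Initialize: lst = [3, 5, 8, 10, 1]
Entering loop: for val, x in zip(seq, lst):

After execution: sum_val = 14
14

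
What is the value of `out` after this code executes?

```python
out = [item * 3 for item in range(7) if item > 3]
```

Let's trace through this code step by step.

Initialize: out = [item * 3 for item in range(7) if item > 3]

After execution: out = [12, 15, 18]
[12, 15, 18]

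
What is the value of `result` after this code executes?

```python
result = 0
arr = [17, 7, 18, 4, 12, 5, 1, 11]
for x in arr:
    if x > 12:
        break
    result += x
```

Let's trace through this code step by step.

Initialize: result = 0
Initialize: arr = [17, 7, 18, 4, 12, 5, 1, 11]
Entering loop: for x in arr:

After execution: result = 0
0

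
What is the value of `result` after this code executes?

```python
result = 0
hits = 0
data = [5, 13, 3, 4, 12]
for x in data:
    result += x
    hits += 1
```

Let's trace through this code step by step.

Initialize: result = 0
Initialize: hits = 0
Initialize: data = [5, 13, 3, 4, 12]
Entering loop: for x in data:

After execution: result = 37
37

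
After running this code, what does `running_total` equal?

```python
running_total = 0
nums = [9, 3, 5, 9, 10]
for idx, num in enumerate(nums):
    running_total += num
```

Let's trace through this code step by step.

Initialize: running_total = 0
Initialize: nums = [9, 3, 5, 9, 10]
Entering loop: for idx, num in enumerate(nums):

After execution: running_total = 36
36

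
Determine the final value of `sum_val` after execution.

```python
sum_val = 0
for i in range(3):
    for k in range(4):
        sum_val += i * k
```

Let's trace through this code step by step.

Initialize: sum_val = 0
Entering loop: for i in range(3):

After execution: sum_val = 18
18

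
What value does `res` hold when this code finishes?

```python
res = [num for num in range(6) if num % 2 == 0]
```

Let's trace through this code step by step.

Initialize: res = [num for num in range(6) if num % 2 == 0]

After execution: res = [0, 2, 4]
[0, 2, 4]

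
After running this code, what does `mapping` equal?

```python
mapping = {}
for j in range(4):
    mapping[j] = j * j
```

Let's trace through this code step by step.

Initialize: mapping = {}
Entering loop: for j in range(4):

After execution: mapping = {0: 0, 1: 1, 2: 4, 3: 9}
{0: 0, 1: 1, 2: 4, 3: 9}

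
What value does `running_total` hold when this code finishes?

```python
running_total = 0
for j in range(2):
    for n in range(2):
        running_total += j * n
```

Let's trace through this code step by step.

Initialize: running_total = 0
Entering loop: for j in range(2):

After execution: running_total = 1
1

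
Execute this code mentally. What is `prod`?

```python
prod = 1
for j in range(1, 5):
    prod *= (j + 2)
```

Let's trace through this code step by step.

Initialize: prod = 1
Entering loop: for j in range(1, 5):

After execution: prod = 360
360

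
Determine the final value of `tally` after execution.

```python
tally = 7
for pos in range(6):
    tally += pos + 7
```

Let's trace through this code step by step.

Initialize: tally = 7
Entering loop: for pos in range(6):

After execution: tally = 64
64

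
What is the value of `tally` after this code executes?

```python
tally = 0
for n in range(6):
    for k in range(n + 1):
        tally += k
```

Let's trace through this code step by step.

Initialize: tally = 0
Entering loop: for n in range(6):

After execution: tally = 35
35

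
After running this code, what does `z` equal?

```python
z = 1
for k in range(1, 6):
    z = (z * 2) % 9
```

Let's trace through this code step by step.

Initialize: z = 1
Entering loop: for k in range(1, 6):

After execution: z = 5
5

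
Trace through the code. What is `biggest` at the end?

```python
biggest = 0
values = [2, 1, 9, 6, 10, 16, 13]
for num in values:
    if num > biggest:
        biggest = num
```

Let's trace through this code step by step.

Initialize: biggest = 0
Initialize: values = [2, 1, 9, 6, 10, 16, 13]
Entering loop: for num in values:

After execution: biggest = 16
16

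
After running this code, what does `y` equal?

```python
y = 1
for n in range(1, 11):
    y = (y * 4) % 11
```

Let's trace through this code step by step.

Initialize: y = 1
Entering loop: for n in range(1, 11):

After execution: y = 1
1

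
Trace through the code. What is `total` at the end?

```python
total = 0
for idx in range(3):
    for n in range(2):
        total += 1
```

Let's trace through this code step by step.

Initialize: total = 0
Entering loop: for idx in range(3):

After execution: total = 6
6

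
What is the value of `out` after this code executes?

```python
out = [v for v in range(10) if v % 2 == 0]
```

Let's trace through this code step by step.

Initialize: out = [v for v in range(10) if v % 2 == 0]

After execution: out = [0, 2, 4, 6, 8]
[0, 2, 4, 6, 8]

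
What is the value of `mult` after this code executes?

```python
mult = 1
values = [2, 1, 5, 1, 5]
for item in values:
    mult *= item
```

Let's trace through this code step by step.

Initialize: mult = 1
Initialize: values = [2, 1, 5, 1, 5]
Entering loop: for item in values:

After execution: mult = 50
50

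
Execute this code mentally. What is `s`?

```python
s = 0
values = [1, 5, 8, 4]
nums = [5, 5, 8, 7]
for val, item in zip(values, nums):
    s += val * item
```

Let's trace through this code step by step.

Initialize: s = 0
Initialize: values = [1, 5, 8, 4]
Initialize: nums = [5, 5, 8, 7]
Entering loop: for val, item in zip(values, nums):

After execution: s = 122
122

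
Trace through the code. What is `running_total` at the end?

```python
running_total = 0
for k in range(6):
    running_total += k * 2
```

Let's trace through this code step by step.

Initialize: running_total = 0
Entering loop: for k in range(6):

After execution: running_total = 30
30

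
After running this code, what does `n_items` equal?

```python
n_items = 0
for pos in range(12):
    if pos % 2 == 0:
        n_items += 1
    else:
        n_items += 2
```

Let's trace through this code step by step.

Initialize: n_items = 0
Entering loop: for pos in range(12):

After execution: n_items = 18
18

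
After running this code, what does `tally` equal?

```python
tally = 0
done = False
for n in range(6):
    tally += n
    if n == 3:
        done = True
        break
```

Let's trace through this code step by step.

Initialize: tally = 0
Initialize: done = False
Entering loop: for n in range(6):

After execution: tally = 6
6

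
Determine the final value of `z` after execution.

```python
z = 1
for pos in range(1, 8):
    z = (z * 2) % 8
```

Let's trace through this code step by step.

Initialize: z = 1
Entering loop: for pos in range(1, 8):

After execution: z = 0
0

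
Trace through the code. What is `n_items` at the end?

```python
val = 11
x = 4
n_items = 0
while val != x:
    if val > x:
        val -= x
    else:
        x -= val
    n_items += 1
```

Let's trace through this code step by step.

Initialize: val = 11
Initialize: x = 4
Initialize: n_items = 0
Entering loop: while val != x:

After execution: n_items = 5
5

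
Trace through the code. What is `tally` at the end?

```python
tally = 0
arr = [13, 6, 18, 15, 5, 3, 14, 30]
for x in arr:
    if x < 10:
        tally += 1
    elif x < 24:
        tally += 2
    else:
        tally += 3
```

Let's trace through this code step by step.

Initialize: tally = 0
Initialize: arr = [13, 6, 18, 15, 5, 3, 14, 30]
Entering loop: for x in arr:

After execution: tally = 14
14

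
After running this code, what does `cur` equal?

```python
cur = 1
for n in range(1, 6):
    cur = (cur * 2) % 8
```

Let's trace through this code step by step.

Initialize: cur = 1
Entering loop: for n in range(1, 6):

After execution: cur = 0
0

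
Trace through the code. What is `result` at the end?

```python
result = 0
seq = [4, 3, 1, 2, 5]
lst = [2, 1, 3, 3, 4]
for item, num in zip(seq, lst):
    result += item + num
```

Let's trace through this code step by step.

Initialize: result = 0
Initialize: seq = [4, 3, 1, 2, 5]
Initialize: lst = [2, 1, 3, 3, 4]
Entering loop: for item, num in zip(seq, lst):

After execution: result = 28
28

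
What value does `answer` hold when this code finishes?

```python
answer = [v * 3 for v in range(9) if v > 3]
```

Let's trace through this code step by step.

Initialize: answer = [v * 3 for v in range(9) if v > 3]

After execution: answer = [12, 15, 18, 21, 24]
[12, 15, 18, 21, 24]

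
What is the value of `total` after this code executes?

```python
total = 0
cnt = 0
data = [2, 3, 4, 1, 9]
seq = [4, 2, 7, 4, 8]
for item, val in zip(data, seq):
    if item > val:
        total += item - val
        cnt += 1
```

Let's trace through this code step by step.

Initialize: total = 0
Initialize: cnt = 0
Initialize: data = [2, 3, 4, 1, 9]
Initialize: seq = [4, 2, 7, 4, 8]
Entering loop: for item, val in zip(data, seq):

After execution: total = 2
2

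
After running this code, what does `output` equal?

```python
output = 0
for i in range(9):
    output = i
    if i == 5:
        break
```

Let's trace through this code step by step.

Initialize: output = 0
Entering loop: for i in range(9):

After execution: output = 5
5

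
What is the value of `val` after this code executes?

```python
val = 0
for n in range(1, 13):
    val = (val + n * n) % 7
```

Let's trace through this code step by step.

Initialize: val = 0
Entering loop: for n in range(1, 13):

After execution: val = 6
6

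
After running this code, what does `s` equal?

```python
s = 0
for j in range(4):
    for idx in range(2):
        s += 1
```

Let's trace through this code step by step.

Initialize: s = 0
Entering loop: for j in range(4):

After execution: s = 8
8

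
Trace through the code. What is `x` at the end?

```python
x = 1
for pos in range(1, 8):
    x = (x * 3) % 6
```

Let's trace through this code step by step.

Initialize: x = 1
Entering loop: for pos in range(1, 8):

After execution: x = 3
3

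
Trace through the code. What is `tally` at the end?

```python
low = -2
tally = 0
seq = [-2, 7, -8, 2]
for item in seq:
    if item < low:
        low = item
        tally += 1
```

Let's trace through this code step by step.

Initialize: low = -2
Initialize: tally = 0
Initialize: seq = [-2, 7, -8, 2]
Entering loop: for item in seq:

After execution: tally = 1
1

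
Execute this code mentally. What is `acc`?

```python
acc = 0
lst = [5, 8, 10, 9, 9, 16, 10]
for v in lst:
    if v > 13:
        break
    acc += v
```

Let's trace through this code step by step.

Initialize: acc = 0
Initialize: lst = [5, 8, 10, 9, 9, 16, 10]
Entering loop: for v in lst:

After execution: acc = 41
41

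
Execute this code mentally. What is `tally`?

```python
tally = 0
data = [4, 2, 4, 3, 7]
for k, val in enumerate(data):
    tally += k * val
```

Let's trace through this code step by step.

Initialize: tally = 0
Initialize: data = [4, 2, 4, 3, 7]
Entering loop: for k, val in enumerate(data):

After execution: tally = 47
47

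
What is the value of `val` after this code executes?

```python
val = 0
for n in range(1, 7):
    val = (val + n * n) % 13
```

Let's trace through this code step by step.

Initialize: val = 0
Entering loop: for n in range(1, 7):

After execution: val = 0
0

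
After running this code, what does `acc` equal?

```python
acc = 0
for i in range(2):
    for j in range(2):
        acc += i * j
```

Let's trace through this code step by step.

Initialize: acc = 0
Entering loop: for i in range(2):

After execution: acc = 1
1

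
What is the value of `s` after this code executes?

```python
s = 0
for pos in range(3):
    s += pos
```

Let's trace through this code step by step.

Initialize: s = 0
Entering loop: for pos in range(3):

After execution: s = 3
3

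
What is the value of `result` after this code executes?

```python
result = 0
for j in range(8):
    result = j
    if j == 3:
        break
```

Let's trace through this code step by step.

Initialize: result = 0
Entering loop: for j in range(8):

After execution: result = 3
3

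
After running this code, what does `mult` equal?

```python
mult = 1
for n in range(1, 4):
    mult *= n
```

Let's trace through this code step by step.

Initialize: mult = 1
Entering loop: for n in range(1, 4):

After execution: mult = 6
6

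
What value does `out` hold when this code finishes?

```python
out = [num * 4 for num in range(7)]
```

Let's trace through this code step by step.

Initialize: out = [num * 4 for num in range(7)]

After execution: out = [0, 4, 8, 12, 16, 20, 24]
[0, 4, 8, 12, 16, 20, 24]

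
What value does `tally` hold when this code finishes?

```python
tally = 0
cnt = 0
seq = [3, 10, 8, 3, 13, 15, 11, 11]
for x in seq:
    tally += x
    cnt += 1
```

Let's trace through this code step by step.

Initialize: tally = 0
Initialize: cnt = 0
Initialize: seq = [3, 10, 8, 3, 13, 15, 11, 11]
Entering loop: for x in seq:

After execution: tally = 74
74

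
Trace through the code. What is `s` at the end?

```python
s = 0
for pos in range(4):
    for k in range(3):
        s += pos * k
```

Let's trace through this code step by step.

Initialize: s = 0
Entering loop: for pos in range(4):

After execution: s = 18
18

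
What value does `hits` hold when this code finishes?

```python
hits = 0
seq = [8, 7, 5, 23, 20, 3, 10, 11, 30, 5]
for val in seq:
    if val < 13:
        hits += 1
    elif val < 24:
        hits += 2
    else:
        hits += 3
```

Let's trace through this code step by step.

Initialize: hits = 0
Initialize: seq = [8, 7, 5, 23, 20, 3, 10, 11, 30, 5]
Entering loop: for val in seq:

After execution: hits = 14
14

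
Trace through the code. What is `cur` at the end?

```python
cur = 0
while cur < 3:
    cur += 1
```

Let's trace through this code step by step.

Initialize: cur = 0
Entering loop: while cur < 3:

After execution: cur = 3
3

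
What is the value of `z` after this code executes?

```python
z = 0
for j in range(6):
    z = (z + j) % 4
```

Let's trace through this code step by step.

Initialize: z = 0
Entering loop: for j in range(6):

After execution: z = 3
3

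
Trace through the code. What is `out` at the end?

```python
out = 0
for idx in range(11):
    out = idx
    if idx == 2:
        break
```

Let's trace through this code step by step.

Initialize: out = 0
Entering loop: for idx in range(11):

After execution: out = 2
2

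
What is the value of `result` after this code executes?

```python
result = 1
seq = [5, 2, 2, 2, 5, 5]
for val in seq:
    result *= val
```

Let's trace through this code step by step.

Initialize: result = 1
Initialize: seq = [5, 2, 2, 2, 5, 5]
Entering loop: for val in seq:

After execution: result = 1000
1000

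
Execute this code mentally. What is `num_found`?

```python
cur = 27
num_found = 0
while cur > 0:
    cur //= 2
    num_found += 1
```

Let's trace through this code step by step.

Initialize: cur = 27
Initialize: num_found = 0
Entering loop: while cur > 0:

After execution: num_found = 5
5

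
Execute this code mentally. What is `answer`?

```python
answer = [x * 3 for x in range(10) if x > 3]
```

Let's trace through this code step by step.

Initialize: answer = [x * 3 for x in range(10) if x > 3]

After execution: answer = [12, 15, 18, 21, 24, 27]
[12, 15, 18, 21, 24, 27]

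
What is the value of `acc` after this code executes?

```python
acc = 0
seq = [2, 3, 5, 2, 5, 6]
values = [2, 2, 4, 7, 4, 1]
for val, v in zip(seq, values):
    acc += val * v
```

Let's trace through this code step by step.

Initialize: acc = 0
Initialize: seq = [2, 3, 5, 2, 5, 6]
Initialize: values = [2, 2, 4, 7, 4, 1]
Entering loop: for val, v in zip(seq, values):

After execution: acc = 70
70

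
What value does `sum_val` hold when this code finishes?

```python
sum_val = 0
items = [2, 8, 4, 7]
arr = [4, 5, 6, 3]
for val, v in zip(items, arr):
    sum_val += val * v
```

Let's trace through this code step by step.

Initialize: sum_val = 0
Initialize: items = [2, 8, 4, 7]
Initialize: arr = [4, 5, 6, 3]
Entering loop: for val, v in zip(items, arr):

After execution: sum_val = 93
93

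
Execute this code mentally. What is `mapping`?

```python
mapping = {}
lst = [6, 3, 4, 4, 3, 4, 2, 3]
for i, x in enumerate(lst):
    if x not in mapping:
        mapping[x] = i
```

Let's trace through this code step by step.

Initialize: mapping = {}
Initialize: lst = [6, 3, 4, 4, 3, 4, 2, 3]
Entering loop: for i, x in enumerate(lst):

After execution: mapping = {6: 0, 3: 1, 4: 2, 2: 6}
{6: 0, 3: 1, 4: 2, 2: 6}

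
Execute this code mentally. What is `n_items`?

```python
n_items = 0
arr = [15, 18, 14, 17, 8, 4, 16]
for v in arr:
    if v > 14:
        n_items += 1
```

Let's trace through this code step by step.

Initialize: n_items = 0
Initialize: arr = [15, 18, 14, 17, 8, 4, 16]
Entering loop: for v in arr:

After execution: n_items = 4
4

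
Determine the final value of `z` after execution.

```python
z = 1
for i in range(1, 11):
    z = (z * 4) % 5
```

Let's trace through this code step by step.

Initialize: z = 1
Entering loop: for i in range(1, 11):

After execution: z = 1
1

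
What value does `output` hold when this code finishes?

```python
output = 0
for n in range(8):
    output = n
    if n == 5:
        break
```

Let's trace through this code step by step.

Initialize: output = 0
Entering loop: for n in range(8):

After execution: output = 5
5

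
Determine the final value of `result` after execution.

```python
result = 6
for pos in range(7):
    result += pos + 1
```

Let's trace through this code step by step.

Initialize: result = 6
Entering loop: for pos in range(7):

After execution: result = 34
34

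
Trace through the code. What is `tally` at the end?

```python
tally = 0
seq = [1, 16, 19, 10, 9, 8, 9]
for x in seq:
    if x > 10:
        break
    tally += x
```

Let's trace through this code step by step.

Initialize: tally = 0
Initialize: seq = [1, 16, 19, 10, 9, 8, 9]
Entering loop: for x in seq:

After execution: tally = 1
1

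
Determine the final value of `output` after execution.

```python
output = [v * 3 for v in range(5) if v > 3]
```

Let's trace through this code step by step.

Initialize: output = [v * 3 for v in range(5) if v > 3]

After execution: output = [12]
[12]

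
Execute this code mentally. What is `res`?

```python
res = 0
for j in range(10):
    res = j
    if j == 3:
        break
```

Let's trace through this code step by step.

Initialize: res = 0
Entering loop: for j in range(10):

After execution: res = 3
3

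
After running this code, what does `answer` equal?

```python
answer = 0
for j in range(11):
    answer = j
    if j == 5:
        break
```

Let's trace through this code step by step.

Initialize: answer = 0
Entering loop: for j in range(11):

After execution: answer = 5
5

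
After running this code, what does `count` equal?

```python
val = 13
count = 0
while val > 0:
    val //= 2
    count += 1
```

Let's trace through this code step by step.

Initialize: val = 13
Initialize: count = 0
Entering loop: while val > 0:

After execution: count = 4
4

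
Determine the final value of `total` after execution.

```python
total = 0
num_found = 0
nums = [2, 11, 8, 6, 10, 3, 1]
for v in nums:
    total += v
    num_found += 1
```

Let's trace through this code step by step.

Initialize: total = 0
Initialize: num_found = 0
Initialize: nums = [2, 11, 8, 6, 10, 3, 1]
Entering loop: for v in nums:

After execution: total = 41
41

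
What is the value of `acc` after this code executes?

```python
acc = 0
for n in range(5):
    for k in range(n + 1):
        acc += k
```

Let's trace through this code step by step.

Initialize: acc = 0
Entering loop: for n in range(5):

After execution: acc = 20
20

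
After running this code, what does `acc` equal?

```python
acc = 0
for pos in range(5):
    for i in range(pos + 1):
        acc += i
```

Let's trace through this code step by step.

Initialize: acc = 0
Entering loop: for pos in range(5):

After execution: acc = 20
20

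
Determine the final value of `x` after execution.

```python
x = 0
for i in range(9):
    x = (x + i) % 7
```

Let's trace through this code step by step.

Initialize: x = 0
Entering loop: for i in range(9):

After execution: x = 1
1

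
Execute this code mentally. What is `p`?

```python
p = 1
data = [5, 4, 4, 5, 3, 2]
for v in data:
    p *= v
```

Let's trace through this code step by step.

Initialize: p = 1
Initialize: data = [5, 4, 4, 5, 3, 2]
Entering loop: for v in data:

After execution: p = 2400
2400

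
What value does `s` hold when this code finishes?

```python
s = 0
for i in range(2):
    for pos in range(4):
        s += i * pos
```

Let's trace through this code step by step.

Initialize: s = 0
Entering loop: for i in range(2):

After execution: s = 6
6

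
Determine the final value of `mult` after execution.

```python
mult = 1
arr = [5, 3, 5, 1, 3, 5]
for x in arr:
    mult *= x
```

Let's trace through this code step by step.

Initialize: mult = 1
Initialize: arr = [5, 3, 5, 1, 3, 5]
Entering loop: for x in arr:

After execution: mult = 1125
1125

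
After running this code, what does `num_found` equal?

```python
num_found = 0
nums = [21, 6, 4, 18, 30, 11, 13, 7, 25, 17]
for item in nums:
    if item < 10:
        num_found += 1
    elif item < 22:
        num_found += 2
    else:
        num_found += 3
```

Let's trace through this code step by step.

Initialize: num_found = 0
Initialize: nums = [21, 6, 4, 18, 30, 11, 13, 7, 25, 17]
Entering loop: for item in nums:

After execution: num_found = 19
19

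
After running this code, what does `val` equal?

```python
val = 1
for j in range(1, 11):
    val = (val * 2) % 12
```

Let's trace through this code step by step.

Initialize: val = 1
Entering loop: for j in range(1, 11):

After execution: val = 4
4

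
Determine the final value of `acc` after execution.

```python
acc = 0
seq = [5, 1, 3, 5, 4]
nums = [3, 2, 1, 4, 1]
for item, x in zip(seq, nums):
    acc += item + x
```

Let's trace through this code step by step.

Initialize: acc = 0
Initialize: seq = [5, 1, 3, 5, 4]
Initialize: nums = [3, 2, 1, 4, 1]
Entering loop: for item, x in zip(seq, nums):

After execution: acc = 29
29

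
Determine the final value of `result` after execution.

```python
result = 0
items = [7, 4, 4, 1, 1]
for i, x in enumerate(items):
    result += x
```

Let's trace through this code step by step.

Initialize: result = 0
Initialize: items = [7, 4, 4, 1, 1]
Entering loop: for i, x in enumerate(items):

After execution: result = 17
17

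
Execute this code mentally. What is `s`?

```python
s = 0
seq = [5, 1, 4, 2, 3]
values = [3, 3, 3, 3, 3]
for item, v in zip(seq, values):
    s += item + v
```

Let's trace through this code step by step.

Initialize: s = 0
Initialize: seq = [5, 1, 4, 2, 3]
Initialize: values = [3, 3, 3, 3, 3]
Entering loop: for item, v in zip(seq, values):

After execution: s = 30
30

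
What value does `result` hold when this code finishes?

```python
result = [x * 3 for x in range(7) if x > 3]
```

Let's trace through this code step by step.

Initialize: result = [x * 3 for x in range(7) if x > 3]

After execution: result = [12, 15, 18]
[12, 15, 18]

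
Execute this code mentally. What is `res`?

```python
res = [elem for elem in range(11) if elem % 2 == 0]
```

Let's trace through this code step by step.

Initialize: res = [elem for elem in range(11) if elem % 2 == 0]

After execution: res = [0, 2, 4, 6, 8, 10]
[0, 2, 4, 6, 8, 10]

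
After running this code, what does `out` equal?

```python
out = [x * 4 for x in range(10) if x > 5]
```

Let's trace through this code step by step.

Initialize: out = [x * 4 for x in range(10) if x > 5]

After execution: out = [24, 28, 32, 36]
[24, 28, 32, 36]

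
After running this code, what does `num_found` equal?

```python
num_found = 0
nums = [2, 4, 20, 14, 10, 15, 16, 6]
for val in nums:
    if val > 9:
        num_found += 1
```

Let's trace through this code step by step.

Initialize: num_found = 0
Initialize: nums = [2, 4, 20, 14, 10, 15, 16, 6]
Entering loop: for val in nums:

After execution: num_found = 5
5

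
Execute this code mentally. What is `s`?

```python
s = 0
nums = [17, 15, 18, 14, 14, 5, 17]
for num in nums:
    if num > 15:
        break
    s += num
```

Let's trace through this code step by step.

Initialize: s = 0
Initialize: nums = [17, 15, 18, 14, 14, 5, 17]
Entering loop: for num in nums:

After execution: s = 0
0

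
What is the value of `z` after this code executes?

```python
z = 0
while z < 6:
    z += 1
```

Let's trace through this code step by step.

Initialize: z = 0
Entering loop: while z < 6:

After execution: z = 6
6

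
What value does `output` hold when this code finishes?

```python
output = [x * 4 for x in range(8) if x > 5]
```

Let's trace through this code step by step.

Initialize: output = [x * 4 for x in range(8) if x > 5]

After execution: output = [24, 28]
[24, 28]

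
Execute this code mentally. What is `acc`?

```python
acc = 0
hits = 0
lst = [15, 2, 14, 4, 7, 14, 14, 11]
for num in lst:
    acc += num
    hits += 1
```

Let's trace through this code step by step.

Initialize: acc = 0
Initialize: hits = 0
Initialize: lst = [15, 2, 14, 4, 7, 14, 14, 11]
Entering loop: for num in lst:

After execution: acc = 81
81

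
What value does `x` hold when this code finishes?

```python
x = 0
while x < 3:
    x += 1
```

Let's trace through this code step by step.

Initialize: x = 0
Entering loop: while x < 3:

After execution: x = 3
3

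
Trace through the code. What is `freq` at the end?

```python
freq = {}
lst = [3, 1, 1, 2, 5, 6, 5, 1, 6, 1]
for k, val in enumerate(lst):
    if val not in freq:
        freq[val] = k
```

Let's trace through this code step by step.

Initialize: freq = {}
Initialize: lst = [3, 1, 1, 2, 5, 6, 5, 1, 6, 1]
Entering loop: for k, val in enumerate(lst):

After execution: freq = {3: 0, 1: 1, 2: 3, 5: 4, 6: 5}
{3: 0, 1: 1, 2: 3, 5: 4, 6: 5}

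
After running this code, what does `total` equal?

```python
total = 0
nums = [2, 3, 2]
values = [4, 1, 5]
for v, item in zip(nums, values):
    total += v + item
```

Let's trace through this code step by step.

Initialize: total = 0
Initialize: nums = [2, 3, 2]
Initialize: values = [4, 1, 5]
Entering loop: for v, item in zip(nums, values):

After execution: total = 17
17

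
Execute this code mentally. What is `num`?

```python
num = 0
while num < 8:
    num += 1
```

Let's trace through this code step by step.

Initialize: num = 0
Entering loop: while num < 8:

After execution: num = 8
8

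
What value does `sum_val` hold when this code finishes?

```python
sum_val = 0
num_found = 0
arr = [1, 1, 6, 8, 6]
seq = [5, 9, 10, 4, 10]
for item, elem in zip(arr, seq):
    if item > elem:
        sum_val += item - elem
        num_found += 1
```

Let's trace through this code step by step.

Initialize: sum_val = 0
Initialize: num_found = 0
Initialize: arr = [1, 1, 6, 8, 6]
Initialize: seq = [5, 9, 10, 4, 10]
Entering loop: for item, elem in zip(arr, seq):

After execution: sum_val = 4
4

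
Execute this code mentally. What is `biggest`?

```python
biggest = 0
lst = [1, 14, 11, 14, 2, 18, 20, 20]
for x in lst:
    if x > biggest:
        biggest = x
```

Let's trace through this code step by step.

Initialize: biggest = 0
Initialize: lst = [1, 14, 11, 14, 2, 18, 20, 20]
Entering loop: for x in lst:

After execution: biggest = 20
20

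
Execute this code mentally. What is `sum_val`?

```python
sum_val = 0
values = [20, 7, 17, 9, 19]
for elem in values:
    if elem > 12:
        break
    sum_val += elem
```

Let's trace through this code step by step.

Initialize: sum_val = 0
Initialize: values = [20, 7, 17, 9, 19]
Entering loop: for elem in values:

After execution: sum_val = 0
0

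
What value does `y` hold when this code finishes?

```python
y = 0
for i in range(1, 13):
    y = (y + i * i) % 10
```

Let's trace through this code step by step.

Initialize: y = 0
Entering loop: for i in range(1, 13):

After execution: y = 0
0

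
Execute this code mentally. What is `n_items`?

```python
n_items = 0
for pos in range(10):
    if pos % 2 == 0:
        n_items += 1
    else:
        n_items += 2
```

Let's trace through this code step by step.

Initialize: n_items = 0
Entering loop: for pos in range(10):

After execution: n_items = 15
15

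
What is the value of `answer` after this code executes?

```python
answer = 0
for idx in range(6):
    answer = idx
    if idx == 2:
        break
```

Let's trace through this code step by step.

Initialize: answer = 0
Entering loop: for idx in range(6):

After execution: answer = 2
2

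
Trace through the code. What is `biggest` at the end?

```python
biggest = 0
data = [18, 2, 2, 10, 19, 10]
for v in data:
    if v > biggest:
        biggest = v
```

Let's trace through this code step by step.

Initialize: biggest = 0
Initialize: data = [18, 2, 2, 10, 19, 10]
Entering loop: for v in data:

After execution: biggest = 19
19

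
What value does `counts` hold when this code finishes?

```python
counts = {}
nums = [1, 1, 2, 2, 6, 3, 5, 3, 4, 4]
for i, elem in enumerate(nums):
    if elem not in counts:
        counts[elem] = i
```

Let's trace through this code step by step.

Initialize: counts = {}
Initialize: nums = [1, 1, 2, 2, 6, 3, 5, 3, 4, 4]
Entering loop: for i, elem in enumerate(nums):

After execution: counts = {1: 0, 2: 2, 6: 4, 3: 5, 5: 6, 4: 8}
{1: 0, 2: 2, 6: 4, 3: 5, 5: 6, 4: 8}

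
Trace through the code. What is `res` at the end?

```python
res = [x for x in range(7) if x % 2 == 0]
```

Let's trace through this code step by step.

Initialize: res = [x for x in range(7) if x % 2 == 0]

After execution: res = [0, 2, 4, 6]
[0, 2, 4, 6]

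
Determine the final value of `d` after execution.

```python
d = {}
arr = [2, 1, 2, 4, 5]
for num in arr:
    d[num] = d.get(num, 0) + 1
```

Let's trace through this code step by step.

Initialize: d = {}
Initialize: arr = [2, 1, 2, 4, 5]
Entering loop: for num in arr:

After execution: d = {2: 2, 1: 1, 4: 1, 5: 1}
{2: 2, 1: 1, 4: 1, 5: 1}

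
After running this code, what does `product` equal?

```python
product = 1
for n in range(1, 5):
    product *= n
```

Let's trace through this code step by step.

Initialize: product = 1
Entering loop: for n in range(1, 5):

After execution: product = 24
24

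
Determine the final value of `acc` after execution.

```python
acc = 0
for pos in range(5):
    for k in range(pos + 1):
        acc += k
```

Let's trace through this code step by step.

Initialize: acc = 0
Entering loop: for pos in range(5):

After execution: acc = 20
20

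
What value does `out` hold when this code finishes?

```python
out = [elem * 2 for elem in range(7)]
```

Let's trace through this code step by step.

Initialize: out = [elem * 2 for elem in range(7)]

After execution: out = [0, 2, 4, 6, 8, 10, 12]
[0, 2, 4, 6, 8, 10, 12]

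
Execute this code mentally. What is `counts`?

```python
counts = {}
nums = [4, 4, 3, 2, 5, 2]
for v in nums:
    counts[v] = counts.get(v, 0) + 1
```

Let's trace through this code step by step.

Initialize: counts = {}
Initialize: nums = [4, 4, 3, 2, 5, 2]
Entering loop: for v in nums:

After execution: counts = {4: 2, 3: 1, 2: 2, 5: 1}
{4: 2, 3: 1, 2: 2, 5: 1}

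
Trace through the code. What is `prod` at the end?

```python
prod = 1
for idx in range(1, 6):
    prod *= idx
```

Let's trace through this code step by step.

Initialize: prod = 1
Entering loop: for idx in range(1, 6):

After execution: prod = 120
120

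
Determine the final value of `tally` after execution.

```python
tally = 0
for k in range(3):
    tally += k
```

Let's trace through this code step by step.

Initialize: tally = 0
Entering loop: for k in range(3):

After execution: tally = 3
3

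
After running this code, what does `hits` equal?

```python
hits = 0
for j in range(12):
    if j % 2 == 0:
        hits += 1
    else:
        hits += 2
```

Let's trace through this code step by step.

Initialize: hits = 0
Entering loop: for j in range(12):

After execution: hits = 18
18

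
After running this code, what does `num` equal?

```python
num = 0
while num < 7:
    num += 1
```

Let's trace through this code step by step.

Initialize: num = 0
Entering loop: while num < 7:

After execution: num = 7
7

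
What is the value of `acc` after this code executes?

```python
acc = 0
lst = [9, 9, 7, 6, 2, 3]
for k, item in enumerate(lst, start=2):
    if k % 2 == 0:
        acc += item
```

Let's trace through this code step by step.

Initialize: acc = 0
Initialize: lst = [9, 9, 7, 6, 2, 3]
Entering loop: for k, item in enumerate(lst, start=2):

After execution: acc = 18
18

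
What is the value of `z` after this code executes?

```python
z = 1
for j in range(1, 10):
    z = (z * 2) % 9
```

Let's trace through this code step by step.

Initialize: z = 1
Entering loop: for j in range(1, 10):

After execution: z = 8
8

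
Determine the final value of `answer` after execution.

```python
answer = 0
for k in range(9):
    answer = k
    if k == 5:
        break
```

Let's trace through this code step by step.

Initialize: answer = 0
Entering loop: for k in range(9):

After execution: answer = 5
5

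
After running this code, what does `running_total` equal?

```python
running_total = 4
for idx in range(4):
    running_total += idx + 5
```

Let's trace through this code step by step.

Initialize: running_total = 4
Entering loop: for idx in range(4):

After execution: running_total = 30
30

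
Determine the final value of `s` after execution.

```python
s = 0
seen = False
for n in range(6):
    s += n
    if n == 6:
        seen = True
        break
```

Let's trace through this code step by step.

Initialize: s = 0
Initialize: seen = False
Entering loop: for n in range(6):

After execution: s = 15
15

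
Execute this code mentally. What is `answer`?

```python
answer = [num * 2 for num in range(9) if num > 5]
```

Let's trace through this code step by step.

Initialize: answer = [num * 2 for num in range(9) if num > 5]

After execution: answer = [12, 14, 16]
[12, 14, 16]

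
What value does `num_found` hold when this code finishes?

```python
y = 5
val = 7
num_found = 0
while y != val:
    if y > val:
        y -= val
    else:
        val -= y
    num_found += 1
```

Let's trace through this code step by step.

Initialize: y = 5
Initialize: val = 7
Initialize: num_found = 0
Entering loop: while y != val:

After execution: num_found = 4
4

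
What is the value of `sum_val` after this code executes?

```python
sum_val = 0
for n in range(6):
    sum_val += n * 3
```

Let's trace through this code step by step.

Initialize: sum_val = 0
Entering loop: for n in range(6):

After execution: sum_val = 45
45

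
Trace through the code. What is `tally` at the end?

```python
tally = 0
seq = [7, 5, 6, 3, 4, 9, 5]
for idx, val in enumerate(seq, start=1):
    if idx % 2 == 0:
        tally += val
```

Let's trace through this code step by step.

Initialize: tally = 0
Initialize: seq = [7, 5, 6, 3, 4, 9, 5]
Entering loop: for idx, val in enumerate(seq, start=1):

After execution: tally = 17
17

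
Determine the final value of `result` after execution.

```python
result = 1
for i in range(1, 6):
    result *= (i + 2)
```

Let's trace through this code step by step.

Initialize: result = 1
Entering loop: for i in range(1, 6):

After execution: result = 2520
2520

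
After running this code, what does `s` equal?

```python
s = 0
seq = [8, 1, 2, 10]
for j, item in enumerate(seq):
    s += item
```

Let's trace through this code step by step.

Initialize: s = 0
Initialize: seq = [8, 1, 2, 10]
Entering loop: for j, item in enumerate(seq):

After execution: s = 21
21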